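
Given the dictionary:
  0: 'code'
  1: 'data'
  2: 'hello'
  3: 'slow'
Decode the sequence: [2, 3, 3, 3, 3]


Look up each index in the dictionary:
  2 -> 'hello'
  3 -> 'slow'
  3 -> 'slow'
  3 -> 'slow'
  3 -> 'slow'

Decoded: "hello slow slow slow slow"


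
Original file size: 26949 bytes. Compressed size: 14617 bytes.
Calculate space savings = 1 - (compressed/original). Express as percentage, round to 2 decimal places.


ratio = compressed/original = 14617/26949 = 0.542395
savings = 1 - ratio = 1 - 0.542395 = 0.457605
as a percentage: 0.457605 * 100 = 45.76%

Space savings = 1 - 14617/26949 = 45.76%


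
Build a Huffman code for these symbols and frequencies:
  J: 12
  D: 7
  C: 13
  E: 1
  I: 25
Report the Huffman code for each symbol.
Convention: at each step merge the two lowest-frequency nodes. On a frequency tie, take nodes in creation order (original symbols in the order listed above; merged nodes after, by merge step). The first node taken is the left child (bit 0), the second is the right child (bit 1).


Huffman tree construction:
Step 1: Merge E(1) + D(7) = 8
Step 2: Merge (E+D)(8) + J(12) = 20
Step 3: Merge C(13) + ((E+D)+J)(20) = 33
Step 4: Merge I(25) + (C+((E+D)+J))(33) = 58
Read each symbol's code off the tree from the root (left child = 0, right child = 1).

Codes:
  J: 111 (length 3)
  D: 1101 (length 4)
  C: 10 (length 2)
  E: 1100 (length 4)
  I: 0 (length 1)
Average code length: 119/58 = 2.0517 bits/symbol


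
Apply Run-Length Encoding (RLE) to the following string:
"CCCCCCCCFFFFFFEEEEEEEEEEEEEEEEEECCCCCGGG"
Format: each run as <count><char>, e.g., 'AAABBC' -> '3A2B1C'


Scanning runs left to right:
  i=0: run of 'C' x 8 -> '8C'
  i=8: run of 'F' x 6 -> '6F'
  i=14: run of 'E' x 18 -> '18E'
  i=32: run of 'C' x 5 -> '5C'
  i=37: run of 'G' x 3 -> '3G'

RLE = 8C6F18E5C3G


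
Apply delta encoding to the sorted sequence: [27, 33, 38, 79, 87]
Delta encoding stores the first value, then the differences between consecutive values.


First value: 27
Deltas:
  33 - 27 = 6
  38 - 33 = 5
  79 - 38 = 41
  87 - 79 = 8


Delta encoded: [27, 6, 5, 41, 8]


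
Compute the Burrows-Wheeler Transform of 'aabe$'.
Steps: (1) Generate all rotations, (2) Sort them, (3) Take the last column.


Rotations (sorted):
  0: $aabe -> last char: e
  1: aabe$ -> last char: $
  2: abe$a -> last char: a
  3: be$aa -> last char: a
  4: e$aab -> last char: b


BWT = e$aab


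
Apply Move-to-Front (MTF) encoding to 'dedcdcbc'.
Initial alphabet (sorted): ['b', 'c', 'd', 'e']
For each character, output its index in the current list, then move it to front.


MTF encoding:
'd': index 2 in ['b', 'c', 'd', 'e'] -> ['d', 'b', 'c', 'e']
'e': index 3 in ['d', 'b', 'c', 'e'] -> ['e', 'd', 'b', 'c']
'd': index 1 in ['e', 'd', 'b', 'c'] -> ['d', 'e', 'b', 'c']
'c': index 3 in ['d', 'e', 'b', 'c'] -> ['c', 'd', 'e', 'b']
'd': index 1 in ['c', 'd', 'e', 'b'] -> ['d', 'c', 'e', 'b']
'c': index 1 in ['d', 'c', 'e', 'b'] -> ['c', 'd', 'e', 'b']
'b': index 3 in ['c', 'd', 'e', 'b'] -> ['b', 'c', 'd', 'e']
'c': index 1 in ['b', 'c', 'd', 'e'] -> ['c', 'b', 'd', 'e']


Output: [2, 3, 1, 3, 1, 1, 3, 1]


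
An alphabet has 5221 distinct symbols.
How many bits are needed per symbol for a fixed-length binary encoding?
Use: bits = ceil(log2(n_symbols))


log2(5221) = 12.3501
Bracket: 2^12 = 4096 < 5221 <= 2^13 = 8192
So ceil(log2(5221)) = 13

bits = ceil(log2(5221)) = ceil(12.3501) = 13 bits


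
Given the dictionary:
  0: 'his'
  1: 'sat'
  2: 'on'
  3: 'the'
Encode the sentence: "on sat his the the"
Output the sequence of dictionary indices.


Look up each word in the dictionary:
  'on' -> 2
  'sat' -> 1
  'his' -> 0
  'the' -> 3
  'the' -> 3

Encoded: [2, 1, 0, 3, 3]


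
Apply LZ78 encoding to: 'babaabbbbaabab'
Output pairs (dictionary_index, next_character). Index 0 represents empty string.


LZ78 encoding steps:
Dictionary: {0: ''}
Step 1: w='' (idx 0), next='b' -> output (0, 'b'), add 'b' as idx 1
Step 2: w='' (idx 0), next='a' -> output (0, 'a'), add 'a' as idx 2
Step 3: w='b' (idx 1), next='a' -> output (1, 'a'), add 'ba' as idx 3
Step 4: w='a' (idx 2), next='b' -> output (2, 'b'), add 'ab' as idx 4
Step 5: w='b' (idx 1), next='b' -> output (1, 'b'), add 'bb' as idx 5
Step 6: w='ba' (idx 3), next='a' -> output (3, 'a'), add 'baa' as idx 6
Step 7: w='ba' (idx 3), next='b' -> output (3, 'b'), add 'bab' as idx 7


Encoded: [(0, 'b'), (0, 'a'), (1, 'a'), (2, 'b'), (1, 'b'), (3, 'a'), (3, 'b')]


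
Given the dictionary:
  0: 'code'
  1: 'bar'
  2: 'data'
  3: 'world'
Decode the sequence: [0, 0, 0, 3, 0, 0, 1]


Look up each index in the dictionary:
  0 -> 'code'
  0 -> 'code'
  0 -> 'code'
  3 -> 'world'
  0 -> 'code'
  0 -> 'code'
  1 -> 'bar'

Decoded: "code code code world code code bar"


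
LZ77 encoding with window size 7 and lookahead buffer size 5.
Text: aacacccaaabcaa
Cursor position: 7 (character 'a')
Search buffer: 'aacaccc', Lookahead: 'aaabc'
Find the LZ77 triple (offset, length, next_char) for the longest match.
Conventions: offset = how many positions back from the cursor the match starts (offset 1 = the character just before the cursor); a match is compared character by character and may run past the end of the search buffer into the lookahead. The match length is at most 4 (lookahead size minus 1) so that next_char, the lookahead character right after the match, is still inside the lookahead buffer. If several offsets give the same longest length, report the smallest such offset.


Try each offset into the search buffer:
  offset=1 (pos 6, char 'c'): match length 0
  offset=2 (pos 5, char 'c'): match length 0
  offset=3 (pos 4, char 'c'): match length 0
  offset=4 (pos 3, char 'a'): match length 1
  offset=5 (pos 2, char 'c'): match length 0
  offset=6 (pos 1, char 'a'): match length 1
  offset=7 (pos 0, char 'a'): match length 2
Longest match has length 2 at offset 7.
next_char = character at position 7 + 2 = 9 -> 'a'

Best match: offset=7, length=2 (matching 'aa' starting at position 0)
LZ77 triple: (7, 2, 'a')


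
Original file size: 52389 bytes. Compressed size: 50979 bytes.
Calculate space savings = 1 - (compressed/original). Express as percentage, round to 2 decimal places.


ratio = compressed/original = 50979/52389 = 0.973086
savings = 1 - ratio = 1 - 0.973086 = 0.026914
as a percentage: 0.026914 * 100 = 2.69%

Space savings = 1 - 50979/52389 = 2.69%


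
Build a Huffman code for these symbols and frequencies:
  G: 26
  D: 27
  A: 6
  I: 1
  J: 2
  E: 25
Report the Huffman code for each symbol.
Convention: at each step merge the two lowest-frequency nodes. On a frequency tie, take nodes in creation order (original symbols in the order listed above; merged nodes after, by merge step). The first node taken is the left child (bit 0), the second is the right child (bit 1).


Huffman tree construction:
Step 1: Merge I(1) + J(2) = 3
Step 2: Merge (I+J)(3) + A(6) = 9
Step 3: Merge ((I+J)+A)(9) + E(25) = 34
Step 4: Merge G(26) + D(27) = 53
Step 5: Merge (((I+J)+A)+E)(34) + (G+D)(53) = 87
Read each symbol's code off the tree from the root (left child = 0, right child = 1).

Codes:
  G: 10 (length 2)
  D: 11 (length 2)
  A: 001 (length 3)
  I: 0000 (length 4)
  J: 0001 (length 4)
  E: 01 (length 2)
Average code length: 186/87 = 2.1379 bits/symbol


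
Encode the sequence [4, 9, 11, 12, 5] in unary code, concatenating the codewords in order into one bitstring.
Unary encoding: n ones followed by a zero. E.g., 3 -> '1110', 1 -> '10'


Encode each number as n ones followed by a terminating 0:
  4 -> 11110 (5 bits)
  9 -> 1111111110 (10 bits)
  11 -> 111111111110 (12 bits)
  12 -> 1111111111110 (13 bits)
  5 -> 111110 (6 bits)
Total length = 5 + 10 + 12 + 13 + 6 = 46 bits.

Unary([4, 9, 11, 12, 5]) = 1111011111111101111111111101111111111110111110 (46 bits)


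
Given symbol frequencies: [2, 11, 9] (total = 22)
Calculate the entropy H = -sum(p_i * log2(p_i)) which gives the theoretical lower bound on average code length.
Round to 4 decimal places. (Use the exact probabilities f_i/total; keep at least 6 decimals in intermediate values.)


Per-symbol terms -p_i * log2(p_i) with p_i = f_i/22:
  p = 2/22 = 0.090909: log2(p) = -3.459432, -p*log2(p) = 0.314494
  p = 11/22 = 0.500000: log2(p) = -1.000000, -p*log2(p) = 0.500000
  p = 9/22 = 0.409091: log2(p) = -1.289507, -p*log2(p) = 0.527525
H = 0.314494 + 0.500000 + 0.527525 = 1.342019

H = 1.342 bits/symbol


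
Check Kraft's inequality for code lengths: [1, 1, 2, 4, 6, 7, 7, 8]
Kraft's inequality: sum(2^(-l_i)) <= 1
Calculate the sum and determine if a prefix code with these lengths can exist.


Sum = 2^(-1) + 2^(-1) + 2^(-2) + 2^(-4) + 2^(-6) + 2^(-7) + 2^(-7) + 2^(-8)
    = 0.5 + 0.5 + 0.25 + 0.0625 + 0.015625 + 0.0078125 + 0.0078125 + 0.00390625
    = 345/256 = 1.34765625
Since 1.34765625 > 1, Kraft's inequality is NOT satisfied.
A prefix code with these lengths CANNOT exist.

Kraft sum = 1.34765625. Not satisfied.


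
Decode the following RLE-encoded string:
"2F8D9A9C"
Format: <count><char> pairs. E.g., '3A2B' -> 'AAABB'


Expanding each <count><char> pair:
  2F -> 'FF'
  8D -> 'DDDDDDDD'
  9A -> 'AAAAAAAAA'
  9C -> 'CCCCCCCCC'

Decoded = FFDDDDDDDDAAAAAAAAACCCCCCCCC


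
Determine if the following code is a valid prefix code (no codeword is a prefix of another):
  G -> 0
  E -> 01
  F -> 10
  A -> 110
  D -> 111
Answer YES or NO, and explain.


Checking each pair (does one codeword prefix another?):
  G='0' vs E='01': prefix -- VIOLATION

NO -- this is NOT a valid prefix code. G (0) is a prefix of E (01).


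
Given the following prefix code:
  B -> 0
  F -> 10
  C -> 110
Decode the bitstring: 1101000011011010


Decoding step by step:
Bits 110 -> C
Bits 10 -> F
Bits 0 -> B
Bits 0 -> B
Bits 0 -> B
Bits 110 -> C
Bits 110 -> C
Bits 10 -> F


Decoded message: CFBBBCCF


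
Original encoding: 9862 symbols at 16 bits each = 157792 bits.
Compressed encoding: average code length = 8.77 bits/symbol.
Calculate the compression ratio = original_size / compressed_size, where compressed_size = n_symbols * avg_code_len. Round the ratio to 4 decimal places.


original_size = n_symbols * orig_bits = 9862 * 16 = 157792 bits
compressed_size = n_symbols * avg_code_len = 9862 * 8.77 = 86489.74 bits
ratio = original_size / compressed_size = 157792 / 86489.74 = 1.8244

Compression ratio = 1.8244


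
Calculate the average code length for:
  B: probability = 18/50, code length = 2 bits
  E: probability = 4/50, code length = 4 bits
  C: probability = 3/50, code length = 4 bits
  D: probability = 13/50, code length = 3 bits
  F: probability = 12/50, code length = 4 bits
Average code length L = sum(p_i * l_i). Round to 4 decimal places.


Weighted contributions p_i * l_i:
  B: (18/50) * 2 = 36/50
  E: (4/50) * 4 = 16/50
  C: (3/50) * 4 = 12/50
  D: (13/50) * 3 = 39/50
  F: (12/50) * 4 = 48/50
Sum = (36 + 16 + 12 + 39 + 48)/50 = 151/50

L = 151/50 = 3.0200 bits/symbol


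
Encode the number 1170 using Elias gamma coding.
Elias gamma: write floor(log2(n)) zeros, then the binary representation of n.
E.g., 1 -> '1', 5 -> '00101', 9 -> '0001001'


num_bits = floor(log2(1170)) + 1 = 11
leading_zeros = num_bits - 1 = 10
binary(1170) = 10010010010

Elias gamma(1170) = '0000000000' + '10010010010' = 000000000010010010010 (21 bits)


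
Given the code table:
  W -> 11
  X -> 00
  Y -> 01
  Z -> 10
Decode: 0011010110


Decoding:
00 -> X
11 -> W
01 -> Y
01 -> Y
10 -> Z


Result: XWYYZ


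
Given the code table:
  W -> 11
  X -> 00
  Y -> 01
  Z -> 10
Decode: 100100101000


Decoding:
10 -> Z
01 -> Y
00 -> X
10 -> Z
10 -> Z
00 -> X


Result: ZYXZZX


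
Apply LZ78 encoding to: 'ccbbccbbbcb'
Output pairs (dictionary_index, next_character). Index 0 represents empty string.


LZ78 encoding steps:
Dictionary: {0: ''}
Step 1: w='' (idx 0), next='c' -> output (0, 'c'), add 'c' as idx 1
Step 2: w='c' (idx 1), next='b' -> output (1, 'b'), add 'cb' as idx 2
Step 3: w='' (idx 0), next='b' -> output (0, 'b'), add 'b' as idx 3
Step 4: w='c' (idx 1), next='c' -> output (1, 'c'), add 'cc' as idx 4
Step 5: w='b' (idx 3), next='b' -> output (3, 'b'), add 'bb' as idx 5
Step 6: w='b' (idx 3), next='c' -> output (3, 'c'), add 'bc' as idx 6
Step 7: w='b' (idx 3), end of input -> output (3, '')


Encoded: [(0, 'c'), (1, 'b'), (0, 'b'), (1, 'c'), (3, 'b'), (3, 'c'), (3, '')]


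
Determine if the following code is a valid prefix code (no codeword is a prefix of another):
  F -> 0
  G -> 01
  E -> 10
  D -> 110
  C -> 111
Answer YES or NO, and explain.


Checking each pair (does one codeword prefix another?):
  F='0' vs G='01': prefix -- VIOLATION

NO -- this is NOT a valid prefix code. F (0) is a prefix of G (01).


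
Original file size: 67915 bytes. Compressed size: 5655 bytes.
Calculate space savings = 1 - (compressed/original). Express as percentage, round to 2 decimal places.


ratio = compressed/original = 5655/67915 = 0.083266
savings = 1 - ratio = 1 - 0.083266 = 0.916734
as a percentage: 0.916734 * 100 = 91.67%

Space savings = 1 - 5655/67915 = 91.67%


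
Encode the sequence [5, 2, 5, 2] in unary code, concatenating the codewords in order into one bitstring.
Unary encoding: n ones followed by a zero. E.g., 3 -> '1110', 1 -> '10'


Encode each number as n ones followed by a terminating 0:
  5 -> 111110 (6 bits)
  2 -> 110 (3 bits)
  5 -> 111110 (6 bits)
  2 -> 110 (3 bits)
Total length = 6 + 3 + 6 + 3 = 18 bits.

Unary([5, 2, 5, 2]) = 111110110111110110 (18 bits)


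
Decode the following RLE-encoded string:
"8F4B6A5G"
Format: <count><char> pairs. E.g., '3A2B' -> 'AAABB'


Expanding each <count><char> pair:
  8F -> 'FFFFFFFF'
  4B -> 'BBBB'
  6A -> 'AAAAAA'
  5G -> 'GGGGG'

Decoded = FFFFFFFFBBBBAAAAAAGGGGG


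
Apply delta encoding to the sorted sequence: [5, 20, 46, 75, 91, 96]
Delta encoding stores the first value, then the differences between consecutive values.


First value: 5
Deltas:
  20 - 5 = 15
  46 - 20 = 26
  75 - 46 = 29
  91 - 75 = 16
  96 - 91 = 5


Delta encoded: [5, 15, 26, 29, 16, 5]


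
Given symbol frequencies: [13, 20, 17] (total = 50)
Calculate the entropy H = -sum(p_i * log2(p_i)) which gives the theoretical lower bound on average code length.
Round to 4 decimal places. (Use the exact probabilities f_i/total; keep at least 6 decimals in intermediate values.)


Per-symbol terms -p_i * log2(p_i) with p_i = f_i/50:
  p = 13/50 = 0.260000: log2(p) = -1.943416, -p*log2(p) = 0.505288
  p = 20/50 = 0.400000: log2(p) = -1.321928, -p*log2(p) = 0.528771
  p = 17/50 = 0.340000: log2(p) = -1.556393, -p*log2(p) = 0.529174
H = 0.505288 + 0.528771 + 0.529174 = 1.563233

H = 1.5632 bits/symbol


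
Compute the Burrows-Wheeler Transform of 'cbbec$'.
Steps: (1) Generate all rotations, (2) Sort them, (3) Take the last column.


Rotations (sorted):
  0: $cbbec -> last char: c
  1: bbec$c -> last char: c
  2: bec$cb -> last char: b
  3: c$cbbe -> last char: e
  4: cbbec$ -> last char: $
  5: ec$cbb -> last char: b


BWT = ccbe$b


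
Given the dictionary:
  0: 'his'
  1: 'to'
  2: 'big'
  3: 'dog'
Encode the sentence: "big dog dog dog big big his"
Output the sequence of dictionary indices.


Look up each word in the dictionary:
  'big' -> 2
  'dog' -> 3
  'dog' -> 3
  'dog' -> 3
  'big' -> 2
  'big' -> 2
  'his' -> 0

Encoded: [2, 3, 3, 3, 2, 2, 0]


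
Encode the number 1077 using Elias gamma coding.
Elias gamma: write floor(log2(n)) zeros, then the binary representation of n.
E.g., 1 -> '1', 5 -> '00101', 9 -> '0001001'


num_bits = floor(log2(1077)) + 1 = 11
leading_zeros = num_bits - 1 = 10
binary(1077) = 10000110101

Elias gamma(1077) = '0000000000' + '10000110101' = 000000000010000110101 (21 bits)


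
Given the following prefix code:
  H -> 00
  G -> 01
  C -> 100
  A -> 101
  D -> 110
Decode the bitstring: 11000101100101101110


Decoding step by step:
Bits 110 -> D
Bits 00 -> H
Bits 101 -> A
Bits 100 -> C
Bits 101 -> A
Bits 101 -> A
Bits 110 -> D


Decoded message: DHACAAD


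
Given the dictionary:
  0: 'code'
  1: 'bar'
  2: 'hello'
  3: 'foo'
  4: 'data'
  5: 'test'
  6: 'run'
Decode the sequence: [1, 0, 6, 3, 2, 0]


Look up each index in the dictionary:
  1 -> 'bar'
  0 -> 'code'
  6 -> 'run'
  3 -> 'foo'
  2 -> 'hello'
  0 -> 'code'

Decoded: "bar code run foo hello code"


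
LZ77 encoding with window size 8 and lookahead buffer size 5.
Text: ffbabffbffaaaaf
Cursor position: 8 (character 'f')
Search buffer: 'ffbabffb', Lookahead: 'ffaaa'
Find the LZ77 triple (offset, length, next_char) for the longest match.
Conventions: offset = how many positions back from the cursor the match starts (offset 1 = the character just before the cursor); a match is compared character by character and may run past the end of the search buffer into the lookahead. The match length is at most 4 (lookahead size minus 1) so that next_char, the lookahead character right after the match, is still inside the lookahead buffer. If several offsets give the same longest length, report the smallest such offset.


Try each offset into the search buffer:
  offset=1 (pos 7, char 'b'): match length 0
  offset=2 (pos 6, char 'f'): match length 1
  offset=3 (pos 5, char 'f'): match length 2
  offset=4 (pos 4, char 'b'): match length 0
  offset=5 (pos 3, char 'a'): match length 0
  offset=6 (pos 2, char 'b'): match length 0
  offset=7 (pos 1, char 'f'): match length 1
  offset=8 (pos 0, char 'f'): match length 2
Longest match has length 2, found at offsets 3, 8; take the smallest, offset 3.
next_char = character at position 8 + 2 = 10 -> 'a'

Best match: offset=3, length=2 (matching 'ff' starting at position 5)
LZ77 triple: (3, 2, 'a')


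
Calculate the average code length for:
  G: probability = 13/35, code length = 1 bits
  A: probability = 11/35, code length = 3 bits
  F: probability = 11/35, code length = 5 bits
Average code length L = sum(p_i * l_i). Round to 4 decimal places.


Weighted contributions p_i * l_i:
  G: (13/35) * 1 = 13/35
  A: (11/35) * 3 = 33/35
  F: (11/35) * 5 = 55/35
Sum = (13 + 33 + 55)/35 = 101/35

L = 101/35 = 2.8857 bits/symbol


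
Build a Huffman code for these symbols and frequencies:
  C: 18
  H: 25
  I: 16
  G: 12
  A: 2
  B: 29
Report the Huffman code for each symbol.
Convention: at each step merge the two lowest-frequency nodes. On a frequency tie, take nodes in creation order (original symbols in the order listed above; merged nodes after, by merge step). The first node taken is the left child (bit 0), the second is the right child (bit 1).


Huffman tree construction:
Step 1: Merge A(2) + G(12) = 14
Step 2: Merge (A+G)(14) + I(16) = 30
Step 3: Merge C(18) + H(25) = 43
Step 4: Merge B(29) + ((A+G)+I)(30) = 59
Step 5: Merge (C+H)(43) + (B+((A+G)+I))(59) = 102
Read each symbol's code off the tree from the root (left child = 0, right child = 1).

Codes:
  C: 00 (length 2)
  H: 01 (length 2)
  I: 111 (length 3)
  G: 1101 (length 4)
  A: 1100 (length 4)
  B: 10 (length 2)
Average code length: 248/102 = 2.4314 bits/symbol


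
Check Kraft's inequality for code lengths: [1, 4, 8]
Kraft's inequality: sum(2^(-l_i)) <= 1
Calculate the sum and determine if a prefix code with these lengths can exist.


Sum = 2^(-1) + 2^(-4) + 2^(-8)
    = 0.5 + 0.0625 + 0.00390625
    = 145/256 = 0.56640625
Since 0.56640625 <= 1, Kraft's inequality IS satisfied.
A prefix code with these lengths CAN exist.

Kraft sum = 0.56640625. Satisfied.


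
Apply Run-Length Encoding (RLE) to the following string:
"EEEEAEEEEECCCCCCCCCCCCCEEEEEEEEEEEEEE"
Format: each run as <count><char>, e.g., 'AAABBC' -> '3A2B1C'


Scanning runs left to right:
  i=0: run of 'E' x 4 -> '4E'
  i=4: run of 'A' x 1 -> '1A'
  i=5: run of 'E' x 5 -> '5E'
  i=10: run of 'C' x 13 -> '13C'
  i=23: run of 'E' x 14 -> '14E'

RLE = 4E1A5E13C14E


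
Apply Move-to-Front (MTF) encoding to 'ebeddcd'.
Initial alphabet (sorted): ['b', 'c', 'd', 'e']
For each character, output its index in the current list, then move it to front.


MTF encoding:
'e': index 3 in ['b', 'c', 'd', 'e'] -> ['e', 'b', 'c', 'd']
'b': index 1 in ['e', 'b', 'c', 'd'] -> ['b', 'e', 'c', 'd']
'e': index 1 in ['b', 'e', 'c', 'd'] -> ['e', 'b', 'c', 'd']
'd': index 3 in ['e', 'b', 'c', 'd'] -> ['d', 'e', 'b', 'c']
'd': index 0 in ['d', 'e', 'b', 'c'] -> ['d', 'e', 'b', 'c']
'c': index 3 in ['d', 'e', 'b', 'c'] -> ['c', 'd', 'e', 'b']
'd': index 1 in ['c', 'd', 'e', 'b'] -> ['d', 'c', 'e', 'b']


Output: [3, 1, 1, 3, 0, 3, 1]


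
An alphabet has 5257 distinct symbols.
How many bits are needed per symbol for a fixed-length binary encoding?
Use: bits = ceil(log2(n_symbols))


log2(5257) = 12.36
Bracket: 2^12 = 4096 < 5257 <= 2^13 = 8192
So ceil(log2(5257)) = 13

bits = ceil(log2(5257)) = ceil(12.36) = 13 bits


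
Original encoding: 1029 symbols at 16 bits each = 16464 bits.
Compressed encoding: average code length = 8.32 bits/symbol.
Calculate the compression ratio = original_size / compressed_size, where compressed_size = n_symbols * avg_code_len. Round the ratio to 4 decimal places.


original_size = n_symbols * orig_bits = 1029 * 16 = 16464 bits
compressed_size = n_symbols * avg_code_len = 1029 * 8.32 = 8561.28 bits
ratio = original_size / compressed_size = 16464 / 8561.28 = 1.9231

Compression ratio = 1.9231


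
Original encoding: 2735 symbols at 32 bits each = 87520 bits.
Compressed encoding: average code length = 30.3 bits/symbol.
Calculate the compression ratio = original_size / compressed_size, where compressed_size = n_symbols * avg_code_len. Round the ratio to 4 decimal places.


original_size = n_symbols * orig_bits = 2735 * 32 = 87520 bits
compressed_size = n_symbols * avg_code_len = 2735 * 30.3 = 82870.5 bits
ratio = original_size / compressed_size = 87520 / 82870.5 = 1.0561

Compression ratio = 1.0561


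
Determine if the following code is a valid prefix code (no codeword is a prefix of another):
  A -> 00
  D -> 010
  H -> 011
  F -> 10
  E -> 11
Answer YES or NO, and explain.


Checking each pair (does one codeword prefix another?):
  A='00' vs D='010': no prefix
  A='00' vs H='011': no prefix
  A='00' vs F='10': no prefix
  A='00' vs E='11': no prefix
  D='010' vs A='00': no prefix
  D='010' vs H='011': no prefix
  D='010' vs F='10': no prefix
  D='010' vs E='11': no prefix
  H='011' vs A='00': no prefix
  H='011' vs D='010': no prefix
  H='011' vs F='10': no prefix
  H='011' vs E='11': no prefix
  F='10' vs A='00': no prefix
  F='10' vs D='010': no prefix
  F='10' vs H='011': no prefix
  F='10' vs E='11': no prefix
  E='11' vs A='00': no prefix
  E='11' vs D='010': no prefix
  E='11' vs H='011': no prefix
  E='11' vs F='10': no prefix
No violation found over all pairs.

YES -- this is a valid prefix code. No codeword is a prefix of any other codeword.


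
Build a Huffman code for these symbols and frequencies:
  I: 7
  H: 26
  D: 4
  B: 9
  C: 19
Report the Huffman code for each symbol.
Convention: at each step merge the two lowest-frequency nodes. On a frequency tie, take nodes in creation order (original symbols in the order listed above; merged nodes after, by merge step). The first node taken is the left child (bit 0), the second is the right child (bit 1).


Huffman tree construction:
Step 1: Merge D(4) + I(7) = 11
Step 2: Merge B(9) + (D+I)(11) = 20
Step 3: Merge C(19) + (B+(D+I))(20) = 39
Step 4: Merge H(26) + (C+(B+(D+I)))(39) = 65
Read each symbol's code off the tree from the root (left child = 0, right child = 1).

Codes:
  I: 1111 (length 4)
  H: 0 (length 1)
  D: 1110 (length 4)
  B: 110 (length 3)
  C: 10 (length 2)
Average code length: 135/65 = 2.0769 bits/symbol


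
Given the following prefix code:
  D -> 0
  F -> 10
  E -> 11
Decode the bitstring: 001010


Decoding step by step:
Bits 0 -> D
Bits 0 -> D
Bits 10 -> F
Bits 10 -> F


Decoded message: DDFF


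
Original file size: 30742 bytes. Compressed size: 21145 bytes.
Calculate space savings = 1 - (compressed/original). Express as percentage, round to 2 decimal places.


ratio = compressed/original = 21145/30742 = 0.687821
savings = 1 - ratio = 1 - 0.687821 = 0.312179
as a percentage: 0.312179 * 100 = 31.22%

Space savings = 1 - 21145/30742 = 31.22%


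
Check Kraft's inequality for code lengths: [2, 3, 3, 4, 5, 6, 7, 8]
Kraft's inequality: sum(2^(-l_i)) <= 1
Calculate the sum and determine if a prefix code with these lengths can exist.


Sum = 2^(-2) + 2^(-3) + 2^(-3) + 2^(-4) + 2^(-5) + 2^(-6) + 2^(-7) + 2^(-8)
    = 0.25 + 0.125 + 0.125 + 0.0625 + 0.03125 + 0.015625 + 0.0078125 + 0.00390625
    = 159/256 = 0.62109375
Since 0.62109375 <= 1, Kraft's inequality IS satisfied.
A prefix code with these lengths CAN exist.

Kraft sum = 0.62109375. Satisfied.


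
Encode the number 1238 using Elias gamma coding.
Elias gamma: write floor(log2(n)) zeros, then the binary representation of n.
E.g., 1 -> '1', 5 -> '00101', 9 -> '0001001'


num_bits = floor(log2(1238)) + 1 = 11
leading_zeros = num_bits - 1 = 10
binary(1238) = 10011010110

Elias gamma(1238) = '0000000000' + '10011010110' = 000000000010011010110 (21 bits)


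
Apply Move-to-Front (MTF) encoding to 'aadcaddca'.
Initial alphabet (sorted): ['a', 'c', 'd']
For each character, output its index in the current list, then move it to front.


MTF encoding:
'a': index 0 in ['a', 'c', 'd'] -> ['a', 'c', 'd']
'a': index 0 in ['a', 'c', 'd'] -> ['a', 'c', 'd']
'd': index 2 in ['a', 'c', 'd'] -> ['d', 'a', 'c']
'c': index 2 in ['d', 'a', 'c'] -> ['c', 'd', 'a']
'a': index 2 in ['c', 'd', 'a'] -> ['a', 'c', 'd']
'd': index 2 in ['a', 'c', 'd'] -> ['d', 'a', 'c']
'd': index 0 in ['d', 'a', 'c'] -> ['d', 'a', 'c']
'c': index 2 in ['d', 'a', 'c'] -> ['c', 'd', 'a']
'a': index 2 in ['c', 'd', 'a'] -> ['a', 'c', 'd']


Output: [0, 0, 2, 2, 2, 2, 0, 2, 2]


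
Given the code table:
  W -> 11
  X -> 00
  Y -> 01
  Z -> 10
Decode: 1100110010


Decoding:
11 -> W
00 -> X
11 -> W
00 -> X
10 -> Z


Result: WXWXZ


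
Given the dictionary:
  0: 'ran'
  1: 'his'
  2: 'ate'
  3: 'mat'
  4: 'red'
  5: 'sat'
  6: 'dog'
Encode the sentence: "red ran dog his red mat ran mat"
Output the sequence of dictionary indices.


Look up each word in the dictionary:
  'red' -> 4
  'ran' -> 0
  'dog' -> 6
  'his' -> 1
  'red' -> 4
  'mat' -> 3
  'ran' -> 0
  'mat' -> 3

Encoded: [4, 0, 6, 1, 4, 3, 0, 3]


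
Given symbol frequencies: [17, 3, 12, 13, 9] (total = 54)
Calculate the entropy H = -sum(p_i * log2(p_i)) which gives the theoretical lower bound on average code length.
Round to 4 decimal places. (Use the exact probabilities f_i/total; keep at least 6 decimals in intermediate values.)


Per-symbol terms -p_i * log2(p_i) with p_i = f_i/54:
  p = 17/54 = 0.314815: log2(p) = -1.667425, -p*log2(p) = 0.524930
  p = 3/54 = 0.055556: log2(p) = -4.169925, -p*log2(p) = 0.231663
  p = 12/54 = 0.222222: log2(p) = -2.169925, -p*log2(p) = 0.482206
  p = 13/54 = 0.240741: log2(p) = -2.054448, -p*log2(p) = 0.494589
  p = 9/54 = 0.166667: log2(p) = -2.584963, -p*log2(p) = 0.430827
H = 0.524930 + 0.231663 + 0.482206 + 0.494589 + 0.430827 = 2.164215

H = 2.1642 bits/symbol


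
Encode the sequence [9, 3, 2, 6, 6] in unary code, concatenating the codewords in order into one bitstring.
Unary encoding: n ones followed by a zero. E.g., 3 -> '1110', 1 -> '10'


Encode each number as n ones followed by a terminating 0:
  9 -> 1111111110 (10 bits)
  3 -> 1110 (4 bits)
  2 -> 110 (3 bits)
  6 -> 1111110 (7 bits)
  6 -> 1111110 (7 bits)
Total length = 10 + 4 + 3 + 7 + 7 = 31 bits.

Unary([9, 3, 2, 6, 6]) = 1111111110111011011111101111110 (31 bits)


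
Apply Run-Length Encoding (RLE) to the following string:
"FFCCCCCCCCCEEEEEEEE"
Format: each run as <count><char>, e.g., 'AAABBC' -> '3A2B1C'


Scanning runs left to right:
  i=0: run of 'F' x 2 -> '2F'
  i=2: run of 'C' x 9 -> '9C'
  i=11: run of 'E' x 8 -> '8E'

RLE = 2F9C8E


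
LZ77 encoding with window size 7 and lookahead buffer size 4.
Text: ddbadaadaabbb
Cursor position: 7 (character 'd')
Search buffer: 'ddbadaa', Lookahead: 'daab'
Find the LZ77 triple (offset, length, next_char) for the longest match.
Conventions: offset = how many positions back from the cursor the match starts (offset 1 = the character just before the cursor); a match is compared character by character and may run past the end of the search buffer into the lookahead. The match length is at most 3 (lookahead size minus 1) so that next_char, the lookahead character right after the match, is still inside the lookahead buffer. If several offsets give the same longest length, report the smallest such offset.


Try each offset into the search buffer:
  offset=1 (pos 6, char 'a'): match length 0
  offset=2 (pos 5, char 'a'): match length 0
  offset=3 (pos 4, char 'd'): match length 3
  offset=4 (pos 3, char 'a'): match length 0
  offset=5 (pos 2, char 'b'): match length 0
  offset=6 (pos 1, char 'd'): match length 1
  offset=7 (pos 0, char 'd'): match length 1
Longest match has length 3 at offset 3.
next_char = character at position 7 + 3 = 10 -> 'b'

Best match: offset=3, length=3 (matching 'daa' starting at position 4)
LZ77 triple: (3, 3, 'b')


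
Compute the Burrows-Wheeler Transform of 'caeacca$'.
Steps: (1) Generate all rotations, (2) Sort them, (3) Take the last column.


Rotations (sorted):
  0: $caeacca -> last char: a
  1: a$caeacc -> last char: c
  2: acca$cae -> last char: e
  3: aeacca$c -> last char: c
  4: ca$caeac -> last char: c
  5: caeacca$ -> last char: $
  6: cca$caea -> last char: a
  7: eacca$ca -> last char: a


BWT = acecc$aa


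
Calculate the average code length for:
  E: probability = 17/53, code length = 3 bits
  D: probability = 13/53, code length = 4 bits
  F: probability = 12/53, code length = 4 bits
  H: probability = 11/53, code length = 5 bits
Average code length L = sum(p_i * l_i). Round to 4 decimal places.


Weighted contributions p_i * l_i:
  E: (17/53) * 3 = 51/53
  D: (13/53) * 4 = 52/53
  F: (12/53) * 4 = 48/53
  H: (11/53) * 5 = 55/53
Sum = (51 + 52 + 48 + 55)/53 = 206/53

L = 206/53 = 3.8868 bits/symbol


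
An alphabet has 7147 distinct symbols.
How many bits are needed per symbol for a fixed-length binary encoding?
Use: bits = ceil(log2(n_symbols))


log2(7147) = 12.8031
Bracket: 2^12 = 4096 < 7147 <= 2^13 = 8192
So ceil(log2(7147)) = 13

bits = ceil(log2(7147)) = ceil(12.8031) = 13 bits


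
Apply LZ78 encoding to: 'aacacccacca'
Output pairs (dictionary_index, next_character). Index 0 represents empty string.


LZ78 encoding steps:
Dictionary: {0: ''}
Step 1: w='' (idx 0), next='a' -> output (0, 'a'), add 'a' as idx 1
Step 2: w='a' (idx 1), next='c' -> output (1, 'c'), add 'ac' as idx 2
Step 3: w='ac' (idx 2), next='c' -> output (2, 'c'), add 'acc' as idx 3
Step 4: w='' (idx 0), next='c' -> output (0, 'c'), add 'c' as idx 4
Step 5: w='acc' (idx 3), next='a' -> output (3, 'a'), add 'acca' as idx 5


Encoded: [(0, 'a'), (1, 'c'), (2, 'c'), (0, 'c'), (3, 'a')]


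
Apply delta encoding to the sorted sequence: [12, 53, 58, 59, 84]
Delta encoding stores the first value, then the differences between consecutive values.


First value: 12
Deltas:
  53 - 12 = 41
  58 - 53 = 5
  59 - 58 = 1
  84 - 59 = 25


Delta encoded: [12, 41, 5, 1, 25]


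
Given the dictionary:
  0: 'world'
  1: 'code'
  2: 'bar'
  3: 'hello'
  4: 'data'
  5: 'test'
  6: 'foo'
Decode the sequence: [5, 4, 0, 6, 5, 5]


Look up each index in the dictionary:
  5 -> 'test'
  4 -> 'data'
  0 -> 'world'
  6 -> 'foo'
  5 -> 'test'
  5 -> 'test'

Decoded: "test data world foo test test"


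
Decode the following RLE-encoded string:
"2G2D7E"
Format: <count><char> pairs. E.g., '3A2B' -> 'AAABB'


Expanding each <count><char> pair:
  2G -> 'GG'
  2D -> 'DD'
  7E -> 'EEEEEEE'

Decoded = GGDDEEEEEEE


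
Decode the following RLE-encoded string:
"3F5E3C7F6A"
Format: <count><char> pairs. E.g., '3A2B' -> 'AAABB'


Expanding each <count><char> pair:
  3F -> 'FFF'
  5E -> 'EEEEE'
  3C -> 'CCC'
  7F -> 'FFFFFFF'
  6A -> 'AAAAAA'

Decoded = FFFEEEEECCCFFFFFFFAAAAAA


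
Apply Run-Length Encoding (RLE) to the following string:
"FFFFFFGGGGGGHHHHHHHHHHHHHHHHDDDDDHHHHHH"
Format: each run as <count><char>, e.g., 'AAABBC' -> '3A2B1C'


Scanning runs left to right:
  i=0: run of 'F' x 6 -> '6F'
  i=6: run of 'G' x 6 -> '6G'
  i=12: run of 'H' x 16 -> '16H'
  i=28: run of 'D' x 5 -> '5D'
  i=33: run of 'H' x 6 -> '6H'

RLE = 6F6G16H5D6H


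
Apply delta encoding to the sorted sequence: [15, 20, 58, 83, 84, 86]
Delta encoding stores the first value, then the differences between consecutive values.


First value: 15
Deltas:
  20 - 15 = 5
  58 - 20 = 38
  83 - 58 = 25
  84 - 83 = 1
  86 - 84 = 2


Delta encoded: [15, 5, 38, 25, 1, 2]


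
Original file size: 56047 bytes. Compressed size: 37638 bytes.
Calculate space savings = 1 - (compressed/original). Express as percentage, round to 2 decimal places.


ratio = compressed/original = 37638/56047 = 0.671544
savings = 1 - ratio = 1 - 0.671544 = 0.328456
as a percentage: 0.328456 * 100 = 32.85%

Space savings = 1 - 37638/56047 = 32.85%


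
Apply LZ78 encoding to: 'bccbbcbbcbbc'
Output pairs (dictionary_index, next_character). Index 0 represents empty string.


LZ78 encoding steps:
Dictionary: {0: ''}
Step 1: w='' (idx 0), next='b' -> output (0, 'b'), add 'b' as idx 1
Step 2: w='' (idx 0), next='c' -> output (0, 'c'), add 'c' as idx 2
Step 3: w='c' (idx 2), next='b' -> output (2, 'b'), add 'cb' as idx 3
Step 4: w='b' (idx 1), next='c' -> output (1, 'c'), add 'bc' as idx 4
Step 5: w='b' (idx 1), next='b' -> output (1, 'b'), add 'bb' as idx 5
Step 6: w='cb' (idx 3), next='b' -> output (3, 'b'), add 'cbb' as idx 6
Step 7: w='c' (idx 2), end of input -> output (2, '')


Encoded: [(0, 'b'), (0, 'c'), (2, 'b'), (1, 'c'), (1, 'b'), (3, 'b'), (2, '')]


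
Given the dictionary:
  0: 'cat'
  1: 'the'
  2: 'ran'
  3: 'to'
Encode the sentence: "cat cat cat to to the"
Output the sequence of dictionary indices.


Look up each word in the dictionary:
  'cat' -> 0
  'cat' -> 0
  'cat' -> 0
  'to' -> 3
  'to' -> 3
  'the' -> 1

Encoded: [0, 0, 0, 3, 3, 1]


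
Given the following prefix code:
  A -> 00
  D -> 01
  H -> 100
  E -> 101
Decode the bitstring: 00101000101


Decoding step by step:
Bits 00 -> A
Bits 101 -> E
Bits 00 -> A
Bits 01 -> D
Bits 01 -> D


Decoded message: AEADD


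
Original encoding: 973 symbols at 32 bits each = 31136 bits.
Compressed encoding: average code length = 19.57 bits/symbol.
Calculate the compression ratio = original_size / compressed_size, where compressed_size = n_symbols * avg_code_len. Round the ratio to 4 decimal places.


original_size = n_symbols * orig_bits = 973 * 32 = 31136 bits
compressed_size = n_symbols * avg_code_len = 973 * 19.57 = 19041.61 bits
ratio = original_size / compressed_size = 31136 / 19041.61 = 1.6352

Compression ratio = 1.6352


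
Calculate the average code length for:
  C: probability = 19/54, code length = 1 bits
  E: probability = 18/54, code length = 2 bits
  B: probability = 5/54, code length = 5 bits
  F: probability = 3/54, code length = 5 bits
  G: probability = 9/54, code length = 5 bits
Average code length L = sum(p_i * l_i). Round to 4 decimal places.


Weighted contributions p_i * l_i:
  C: (19/54) * 1 = 19/54
  E: (18/54) * 2 = 36/54
  B: (5/54) * 5 = 25/54
  F: (3/54) * 5 = 15/54
  G: (9/54) * 5 = 45/54
Sum = (19 + 36 + 25 + 15 + 45)/54 = 140/54

L = 140/54 = 2.5926 bits/symbol


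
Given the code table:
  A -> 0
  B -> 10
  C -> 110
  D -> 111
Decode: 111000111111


Decoding:
111 -> D
0 -> A
0 -> A
0 -> A
111 -> D
111 -> D


Result: DAAADD


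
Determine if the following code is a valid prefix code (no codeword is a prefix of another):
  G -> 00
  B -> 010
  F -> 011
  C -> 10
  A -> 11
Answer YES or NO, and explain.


Checking each pair (does one codeword prefix another?):
  G='00' vs B='010': no prefix
  G='00' vs F='011': no prefix
  G='00' vs C='10': no prefix
  G='00' vs A='11': no prefix
  B='010' vs G='00': no prefix
  B='010' vs F='011': no prefix
  B='010' vs C='10': no prefix
  B='010' vs A='11': no prefix
  F='011' vs G='00': no prefix
  F='011' vs B='010': no prefix
  F='011' vs C='10': no prefix
  F='011' vs A='11': no prefix
  C='10' vs G='00': no prefix
  C='10' vs B='010': no prefix
  C='10' vs F='011': no prefix
  C='10' vs A='11': no prefix
  A='11' vs G='00': no prefix
  A='11' vs B='010': no prefix
  A='11' vs F='011': no prefix
  A='11' vs C='10': no prefix
No violation found over all pairs.

YES -- this is a valid prefix code. No codeword is a prefix of any other codeword.


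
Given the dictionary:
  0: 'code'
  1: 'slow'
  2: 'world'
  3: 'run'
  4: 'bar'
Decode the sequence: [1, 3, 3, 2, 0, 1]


Look up each index in the dictionary:
  1 -> 'slow'
  3 -> 'run'
  3 -> 'run'
  2 -> 'world'
  0 -> 'code'
  1 -> 'slow'

Decoded: "slow run run world code slow"


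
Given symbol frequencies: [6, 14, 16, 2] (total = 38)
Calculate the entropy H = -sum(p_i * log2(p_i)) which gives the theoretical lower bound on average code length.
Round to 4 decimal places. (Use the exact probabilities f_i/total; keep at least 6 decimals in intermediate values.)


Per-symbol terms -p_i * log2(p_i) with p_i = f_i/38:
  p = 6/38 = 0.157895: log2(p) = -2.662965, -p*log2(p) = 0.420468
  p = 14/38 = 0.368421: log2(p) = -1.440573, -p*log2(p) = 0.530737
  p = 16/38 = 0.421053: log2(p) = -1.247928, -p*log2(p) = 0.525443
  p = 2/38 = 0.052632: log2(p) = -4.247928, -p*log2(p) = 0.223575
H = 0.420468 + 0.530737 + 0.525443 + 0.223575 = 1.700223

H = 1.7002 bits/symbol


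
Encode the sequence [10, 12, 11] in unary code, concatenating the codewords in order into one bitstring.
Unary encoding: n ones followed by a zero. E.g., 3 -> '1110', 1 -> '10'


Encode each number as n ones followed by a terminating 0:
  10 -> 11111111110 (11 bits)
  12 -> 1111111111110 (13 bits)
  11 -> 111111111110 (12 bits)
Total length = 11 + 13 + 12 = 36 bits.

Unary([10, 12, 11]) = 111111111101111111111110111111111110 (36 bits)


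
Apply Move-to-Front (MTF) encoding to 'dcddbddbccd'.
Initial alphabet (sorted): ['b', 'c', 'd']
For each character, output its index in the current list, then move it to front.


MTF encoding:
'd': index 2 in ['b', 'c', 'd'] -> ['d', 'b', 'c']
'c': index 2 in ['d', 'b', 'c'] -> ['c', 'd', 'b']
'd': index 1 in ['c', 'd', 'b'] -> ['d', 'c', 'b']
'd': index 0 in ['d', 'c', 'b'] -> ['d', 'c', 'b']
'b': index 2 in ['d', 'c', 'b'] -> ['b', 'd', 'c']
'd': index 1 in ['b', 'd', 'c'] -> ['d', 'b', 'c']
'd': index 0 in ['d', 'b', 'c'] -> ['d', 'b', 'c']
'b': index 1 in ['d', 'b', 'c'] -> ['b', 'd', 'c']
'c': index 2 in ['b', 'd', 'c'] -> ['c', 'b', 'd']
'c': index 0 in ['c', 'b', 'd'] -> ['c', 'b', 'd']
'd': index 2 in ['c', 'b', 'd'] -> ['d', 'c', 'b']


Output: [2, 2, 1, 0, 2, 1, 0, 1, 2, 0, 2]


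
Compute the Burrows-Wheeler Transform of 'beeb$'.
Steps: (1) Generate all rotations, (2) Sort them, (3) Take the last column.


Rotations (sorted):
  0: $beeb -> last char: b
  1: b$bee -> last char: e
  2: beeb$ -> last char: $
  3: eb$be -> last char: e
  4: eeb$b -> last char: b


BWT = be$eb


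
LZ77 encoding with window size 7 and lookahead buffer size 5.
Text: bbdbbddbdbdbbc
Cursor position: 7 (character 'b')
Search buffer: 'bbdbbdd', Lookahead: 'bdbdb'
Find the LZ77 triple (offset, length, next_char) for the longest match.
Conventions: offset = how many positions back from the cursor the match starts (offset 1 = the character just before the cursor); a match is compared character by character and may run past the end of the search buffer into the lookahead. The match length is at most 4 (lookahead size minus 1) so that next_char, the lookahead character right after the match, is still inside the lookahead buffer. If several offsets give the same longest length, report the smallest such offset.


Try each offset into the search buffer:
  offset=1 (pos 6, char 'd'): match length 0
  offset=2 (pos 5, char 'd'): match length 0
  offset=3 (pos 4, char 'b'): match length 2
  offset=4 (pos 3, char 'b'): match length 1
  offset=5 (pos 2, char 'd'): match length 0
  offset=6 (pos 1, char 'b'): match length 3
  offset=7 (pos 0, char 'b'): match length 1
Longest match has length 3 at offset 6.
next_char = character at position 7 + 3 = 10 -> 'd'

Best match: offset=6, length=3 (matching 'bdb' starting at position 1)
LZ77 triple: (6, 3, 'd')
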